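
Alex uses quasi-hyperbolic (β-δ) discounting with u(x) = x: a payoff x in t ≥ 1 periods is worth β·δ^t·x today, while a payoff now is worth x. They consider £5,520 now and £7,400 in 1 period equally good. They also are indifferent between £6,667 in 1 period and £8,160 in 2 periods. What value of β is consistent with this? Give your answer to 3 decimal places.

β ≈ 0.913

Both payoffs in the second observation are in the future, so β drops out: δ^1·6667 = δ^2·8160 ⇒ δ = 6667/8160 = 0.81703.
Substituting δ into 5520 = β·δ·7400: β = 5520/(6046.054) ≈ 0.913.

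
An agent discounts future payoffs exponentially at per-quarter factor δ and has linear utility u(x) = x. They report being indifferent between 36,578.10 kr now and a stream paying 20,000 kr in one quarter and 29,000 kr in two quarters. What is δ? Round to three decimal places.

Present value of the stream is 20000·δ + 29000·δ². Indifference gives 20000δ + 29000δ² = 36578.10.
That is, 29000δ² + 20000δ − 36578.10 = 0, a quadratic in δ.
δ = (−20000 + √(20000² + 4·29000·36578.10)) / (2·29000) = (−20000 + √4643059600.00) / 58000 ≈ 0.830.

δ ≈ 0.830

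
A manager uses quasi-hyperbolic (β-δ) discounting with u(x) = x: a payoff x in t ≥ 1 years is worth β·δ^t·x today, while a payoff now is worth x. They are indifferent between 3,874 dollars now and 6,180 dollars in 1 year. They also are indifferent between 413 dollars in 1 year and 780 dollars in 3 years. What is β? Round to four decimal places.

β ≈ 0.8615

The second indifference involves only future payoffs, so β cancels: β·δ^1·413 = β·δ^3·780, giving δ^2 = 413/780 = 0.52949, so δ = 0.72766.
Now use the now-vs-future pair: 3874 = β·δ·6180 gives β = 3874/(0.72766·6180) ≈ 0.8615.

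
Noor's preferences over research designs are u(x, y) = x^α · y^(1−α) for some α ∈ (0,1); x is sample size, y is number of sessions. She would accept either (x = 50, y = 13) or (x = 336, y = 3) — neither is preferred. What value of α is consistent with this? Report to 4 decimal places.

α ≈ 0.4349

Set the two utilities equal: 50^α·13^(1−α) = 336^α·3^(1−α).
Taking logs: α·ln 50 + (1−α)·ln 13 = α·ln 336 + (1−α)·ln 3, i.e. α·-1.9050882 = (1−α)·-1.4663371.
Thus α·(-3.3714253) = -1.4663371, so α = -1.4663371/-3.3714253 ≈ 0.4349.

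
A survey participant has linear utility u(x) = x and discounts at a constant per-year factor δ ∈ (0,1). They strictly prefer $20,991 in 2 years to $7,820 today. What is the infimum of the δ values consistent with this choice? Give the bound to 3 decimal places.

The preference means 7820 < δ^2·20991.
Hence δ^2 > 7820/20991 = 0.37254, and x ↦ x^(1/2) is increasing on (0,∞).
δ > (7820/20991)^(1/2) ≈ 0.610.

δ > 0.610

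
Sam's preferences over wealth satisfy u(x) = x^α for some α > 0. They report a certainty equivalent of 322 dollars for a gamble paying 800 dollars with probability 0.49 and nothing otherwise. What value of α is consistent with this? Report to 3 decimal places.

α ≈ 0.784

Since u(0) = 0, the lottery's EU is 0.49·800^α.
Setting u(322) equal to that: 322^α = 0.49·800^α ⇒ (322/800)^α = 0.49.
Taking logs: α·ln(322/800) = ln(0.49), so α = -0.713350 / -0.910060 ≈ 0.784.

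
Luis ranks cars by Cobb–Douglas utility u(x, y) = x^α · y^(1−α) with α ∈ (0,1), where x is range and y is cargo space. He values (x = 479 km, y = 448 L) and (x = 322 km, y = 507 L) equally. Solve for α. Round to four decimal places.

α ≈ 0.2375

Indifference: 479^α · 448^(1−α) = 322^α · 507^(1−α).
Taking logs: α·ln 479 + (1−α)·ln 448 = α·ln 322 + (1−α)·ln 507, i.e. α·0.3971491 = (1−α)·0.1237178.
So α/(1−α) = (0.1237178)/(0.3971491) = 0.3115147, and α = 0.3115147/1.3115147 ≈ 0.2375.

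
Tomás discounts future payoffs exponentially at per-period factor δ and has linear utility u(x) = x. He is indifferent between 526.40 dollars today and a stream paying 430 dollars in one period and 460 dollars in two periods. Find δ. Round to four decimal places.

Present value of the stream is 430·δ + 460·δ². Indifference gives 430δ + 460δ² = 526.40.
Rearranged: 460δ² + 430δ − 526.40 = 0.
The positive root is δ = [−430 + √(430² + 4·460·526.40)] / (2·460) = (−430 + 1074.000)/920 ≈ 0.7000.

δ ≈ 0.7000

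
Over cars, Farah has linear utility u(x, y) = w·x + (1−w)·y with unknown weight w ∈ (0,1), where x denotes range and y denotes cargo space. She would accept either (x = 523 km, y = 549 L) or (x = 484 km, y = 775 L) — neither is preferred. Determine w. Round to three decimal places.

w = 0.853

Equating utilities: w·523 + (1−w)·549 = w·484 + (1−w)·775.
w·(523−484) = (1−w)·(775−549), i.e. w·39 = (1−w)·226.
Hence w = 226/(39+226) = 226/265 = 0.853.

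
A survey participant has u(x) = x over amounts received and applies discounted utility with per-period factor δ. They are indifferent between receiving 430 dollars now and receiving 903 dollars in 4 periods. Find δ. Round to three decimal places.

The payoff in 4 periods is discounted by δ^4, so u(430) = δ^4·u(903) and δ^4 = u(430)/u(903).
With u(x) = x: δ^4 = 430/903 = 0.47619.
Hence δ = (0.47619)^(1/4) = 0.83070.

δ ≈ 0.831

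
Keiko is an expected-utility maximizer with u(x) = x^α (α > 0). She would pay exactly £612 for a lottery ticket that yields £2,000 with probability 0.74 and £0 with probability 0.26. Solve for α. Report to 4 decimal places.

EU(lottery) = 0.74·2000^α + 0.26·0 = 0.74·2000^α.
Setting u(612) equal to that: 612^α = 0.74·2000^α ⇒ (612/2000)^α = 0.74.
α = ln(0.74) / ln(612/2000) = -0.3011051/-1.1841702 ≈ 0.2543.

α ≈ 0.2543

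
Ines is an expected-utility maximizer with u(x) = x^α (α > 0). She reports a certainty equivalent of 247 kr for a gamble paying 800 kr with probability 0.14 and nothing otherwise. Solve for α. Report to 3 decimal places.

The lottery's expected utility is 0.14·u(800) + 0.86·u(0) = 0.14·800^α (since u(0) = 0 for α > 0).
Equating: 247^α = 0.14·800^α, i.e. 0.3088^α = 0.14.
α = ln(0.14) / ln(247/800) = -1.966113/-1.175223 ≈ 1.673.

α ≈ 1.673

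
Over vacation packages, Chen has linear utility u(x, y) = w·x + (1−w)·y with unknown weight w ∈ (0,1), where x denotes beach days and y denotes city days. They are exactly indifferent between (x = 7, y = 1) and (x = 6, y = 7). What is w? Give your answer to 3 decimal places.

Indifference: w·7 + (1−w)·1 = w·6 + (1−w)·7.
Collecting terms: w·1 = (1−w)·6.
The marginal rate of substitution is 6/1, so w = 6/(1+6) = 0.857.

w = 0.857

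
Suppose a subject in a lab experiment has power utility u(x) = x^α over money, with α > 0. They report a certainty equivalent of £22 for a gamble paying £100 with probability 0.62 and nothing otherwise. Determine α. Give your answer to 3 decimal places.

α ≈ 0.316

Since u(0) = 0, the lottery's EU is 0.62·100^α.
Indifference: 22^α = 0.62·100^α, so (22/100)^α = 0.62.
Take logs: α = ln 0.62 / ln(22/100) ≈ 0.31572.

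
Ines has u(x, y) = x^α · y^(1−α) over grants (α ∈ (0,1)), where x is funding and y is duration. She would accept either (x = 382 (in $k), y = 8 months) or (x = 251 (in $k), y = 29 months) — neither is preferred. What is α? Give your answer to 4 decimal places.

α ≈ 0.7541

Set the two utilities equal: 382^α·8^(1−α) = 251^α·29^(1−α).
(382/251)^α = (29/8)^(1−α); take logs: α·ln(382/251) = (1−α)·ln(29/8), i.e. α·0.4199677 = (1−α)·1.2878543.
So α/(1−α) = (1.2878543)/(0.4199677) = 3.0665556, and α = 3.0665556/4.0665556 ≈ 0.7541.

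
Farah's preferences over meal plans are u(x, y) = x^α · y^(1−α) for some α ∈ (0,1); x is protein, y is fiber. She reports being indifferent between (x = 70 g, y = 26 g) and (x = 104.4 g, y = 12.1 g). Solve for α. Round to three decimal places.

α ≈ 0.657

Indifference: 70^α · 26^(1−α) = 104.4^α · 12.1^(1−α).
(70/104.4)^α = (12.1/26)^(1−α); take logs: α·ln(70/104.4) = (1−α)·ln(12.1/26), i.e. α·-0.399734 = (1−α)·-0.764891.
With A = -0.399734 and B = -0.764891: α·A = (1−α)·B, so α = B/(A+B) = -0.764891/-1.164625 ≈ 0.657.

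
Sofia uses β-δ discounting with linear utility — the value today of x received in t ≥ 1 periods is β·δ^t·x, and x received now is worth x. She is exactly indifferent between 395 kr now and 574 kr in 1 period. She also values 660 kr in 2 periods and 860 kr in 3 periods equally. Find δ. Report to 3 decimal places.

δ ≈ 0.767

Both payoffs in the second observation are in the future, so β drops out: δ^2·660 = δ^3·860 ⇒ δ = 660/860 = 0.76744.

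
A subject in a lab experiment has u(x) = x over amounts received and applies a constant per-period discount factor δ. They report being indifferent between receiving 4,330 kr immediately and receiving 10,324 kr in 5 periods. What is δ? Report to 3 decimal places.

The payoff in 5 periods is discounted by δ^5, so u(4330) = δ^5·u(10324) and δ^5 = u(4330)/u(10324).
With u(x) = x: δ^5 = 4330/10324 = 0.41941.
Hence δ = (0.41941)^(1/5) = 0.84048.

δ ≈ 0.840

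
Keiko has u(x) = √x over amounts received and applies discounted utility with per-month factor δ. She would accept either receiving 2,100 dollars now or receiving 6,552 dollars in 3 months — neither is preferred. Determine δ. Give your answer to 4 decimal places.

Equating discounted utilities: u(2100) = δ^3·u(6552) ⇒ δ^3 = u(2100)/u(6552).
With u(x) = √x: δ^3 = √2100/√6552 = √(2100/6552) = 0.56614.
So δ = 0.56614^(1/3) ≈ 0.8273.

δ ≈ 0.8273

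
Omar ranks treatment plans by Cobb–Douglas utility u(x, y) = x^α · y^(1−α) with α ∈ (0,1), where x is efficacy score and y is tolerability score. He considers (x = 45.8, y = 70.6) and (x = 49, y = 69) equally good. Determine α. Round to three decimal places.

α ≈ 0.253

Set the two utilities equal: 45.8^α·70.6^(1−α) = 49^α·69^(1−α).
(45.8/49)^α = (69/70.6)^(1−α); take logs: α·ln(45.8/49) = (1−α)·ln(69/70.6), i.e. α·-0.067536 = (1−α)·-0.022924.
With A = -0.067536 and B = -0.022924: α·A = (1−α)·B, so α = B/(A+B) = -0.022924/-0.090460 ≈ 0.253.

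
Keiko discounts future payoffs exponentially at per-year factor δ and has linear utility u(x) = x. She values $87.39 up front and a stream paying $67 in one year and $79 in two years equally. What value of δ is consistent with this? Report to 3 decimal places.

The stream is worth 67δ + 79δ² today, so 67δ + 79δ² = 87.39.
So 79δ² + 67δ − 87.39 = 0.
The positive root is δ = [−67 + √(67² + 4·79·87.39)] / (2·79) = (−67 + 179.177)/158 ≈ 0.710.

δ ≈ 0.710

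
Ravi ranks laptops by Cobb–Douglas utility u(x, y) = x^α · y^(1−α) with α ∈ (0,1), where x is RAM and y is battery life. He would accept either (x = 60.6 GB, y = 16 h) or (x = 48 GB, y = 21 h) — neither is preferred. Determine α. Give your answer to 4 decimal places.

α ≈ 0.5385

Set the two utilities equal: 60.6^α·16^(1−α) = 48^α·21^(1−α).
Taking logs: α·ln 60.6 + (1−α)·ln 16 = α·ln 48 + (1−α)·ln 21, i.e. α·0.2330939 = (1−α)·0.2719337.
With A = 0.2330939 and B = 0.2719337: α·A = (1−α)·B, so α = B/(A+B) = 0.2719337/0.5050276 ≈ 0.5385.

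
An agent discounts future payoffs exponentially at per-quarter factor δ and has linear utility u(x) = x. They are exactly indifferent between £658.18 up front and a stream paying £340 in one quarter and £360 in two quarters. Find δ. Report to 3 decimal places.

δ ≈ 0.960

The stream is worth 340δ + 360δ² today, so 340δ + 360δ² = 658.18.
That is, 360δ² + 340δ − 658.18 = 0, a quadratic in δ.
The positive root is δ = [−340 + √(340² + 4·360·658.18)] / (2·360) = (−340 + 1031.203)/720 ≈ 0.960.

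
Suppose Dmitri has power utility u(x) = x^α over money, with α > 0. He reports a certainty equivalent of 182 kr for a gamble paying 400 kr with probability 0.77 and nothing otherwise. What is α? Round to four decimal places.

α ≈ 0.3319

Since u(0) = 0, the lottery's EU is 0.77·400^α.
Equating: 182^α = 0.77·400^α, i.e. 0.4550^α = 0.77.
α = ln(0.77) / ln(182/400) = -0.2613648/-0.7874579 ≈ 0.3319.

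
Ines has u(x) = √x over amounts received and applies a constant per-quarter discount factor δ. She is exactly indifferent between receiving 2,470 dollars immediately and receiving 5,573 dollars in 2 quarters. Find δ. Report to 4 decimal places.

The payoff in 2 quarters is discounted by δ^2, so u(2470) = δ^2·u(5573) and δ^2 = u(2470)/u(5573).
Since u(x) = √x, δ^2 = √(2470/5573) = 0.66574.
Hence δ = (0.66574)^(1/2) = 0.815928.

δ ≈ 0.8159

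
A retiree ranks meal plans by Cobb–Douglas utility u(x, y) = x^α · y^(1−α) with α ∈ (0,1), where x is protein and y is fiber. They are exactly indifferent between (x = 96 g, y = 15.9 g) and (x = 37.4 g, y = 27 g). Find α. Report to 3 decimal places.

Indifference: 96^α · 15.9^(1−α) = 37.4^α · 27^(1−α).
Taking logs: α·ln 96 + (1−α)·ln 15.9 = α·ln 37.4 + (1−α)·ln 27, i.e. α·0.942677 = (1−α)·0.529518.
With A = 0.942677 and B = 0.529518: α·A = (1−α)·B, so α = B/(A+B) = 0.529518/1.472195 ≈ 0.360.

α ≈ 0.360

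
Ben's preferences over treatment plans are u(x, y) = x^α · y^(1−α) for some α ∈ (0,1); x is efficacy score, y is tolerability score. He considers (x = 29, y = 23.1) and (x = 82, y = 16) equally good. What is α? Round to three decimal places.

Set the two utilities equal: 29^α·23.1^(1−α) = 82^α·16^(1−α).
(29/82)^α = (16/23.1)^(1−α); take logs: α·ln(29/82) = (1−α)·ln(16/23.1), i.e. α·-1.039423 = (1−α)·-0.367244.
So α/(1−α) = (-0.367244)/(-1.039423) = 0.353315, and α = 0.353315/1.353315 ≈ 0.261.

α ≈ 0.261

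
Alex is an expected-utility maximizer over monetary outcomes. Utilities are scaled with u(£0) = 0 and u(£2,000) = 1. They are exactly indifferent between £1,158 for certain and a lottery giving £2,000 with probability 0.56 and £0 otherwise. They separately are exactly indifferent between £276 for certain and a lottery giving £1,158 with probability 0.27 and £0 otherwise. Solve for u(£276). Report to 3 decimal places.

0.151

The first gamble pins u(£1,158): it must equal 0.56·1 + 0.44·0 = 0.56.
Chaining: u(£276) = 0.27·0.56 + 0.73·0.00 = 0.1512.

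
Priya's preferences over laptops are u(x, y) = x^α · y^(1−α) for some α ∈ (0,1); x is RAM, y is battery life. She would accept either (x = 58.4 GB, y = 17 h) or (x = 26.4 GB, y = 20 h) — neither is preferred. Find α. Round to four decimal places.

α ≈ 0.1699

The Cobb–Douglas utilities coincide, so 58.4^α·17^(1−α) = 26.4^α·20^(1−α).
(58.4/26.4)^α = (20/17)^(1−α); take logs: α·ln(58.4/26.4) = (1−α)·ln(20/17), i.e. α·0.7939519 = (1−α)·0.1625189.
With A = 0.7939519 and B = 0.1625189: α·A = (1−α)·B, so α = B/(A+B) = 0.1625189/0.9564708 ≈ 0.1699.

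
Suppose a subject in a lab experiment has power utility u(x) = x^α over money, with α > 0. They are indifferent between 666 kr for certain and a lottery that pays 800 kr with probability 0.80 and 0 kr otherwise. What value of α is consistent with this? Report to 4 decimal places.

α ≈ 1.2172

EU(lottery) = 0.80·800^α + 0.20·0 = 0.80·800^α.
Indifference: 666^α = 0.80·800^α, so (666/800)^α = 0.80.
Taking logs: α·ln(666/800) = ln(0.80), so α = -0.2231436 / -0.1833221 ≈ 1.2172.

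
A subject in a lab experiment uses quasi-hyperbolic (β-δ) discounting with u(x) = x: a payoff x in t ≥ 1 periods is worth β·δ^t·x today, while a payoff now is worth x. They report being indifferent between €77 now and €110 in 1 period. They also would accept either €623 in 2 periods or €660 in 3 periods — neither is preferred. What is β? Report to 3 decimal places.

β ≈ 0.742

The second indifference involves only future payoffs, so β cancels: β·δ^2·623 = β·δ^3·660, giving δ = 623/660 = 0.94394.
Substituting δ into 77 = β·δ·110: β = 77/(103.833) ≈ 0.742.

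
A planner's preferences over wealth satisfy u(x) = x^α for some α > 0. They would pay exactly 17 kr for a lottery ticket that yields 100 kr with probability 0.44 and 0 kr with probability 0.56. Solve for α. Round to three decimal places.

EU(lottery) = 0.44·100^α + 0.56·0 = 0.44·100^α.
Equating: 17^α = 0.44·100^α, i.e. 0.1700^α = 0.44.
Take logs: α = ln 0.44 / ln(17/100) ≈ 0.46332.

α ≈ 0.463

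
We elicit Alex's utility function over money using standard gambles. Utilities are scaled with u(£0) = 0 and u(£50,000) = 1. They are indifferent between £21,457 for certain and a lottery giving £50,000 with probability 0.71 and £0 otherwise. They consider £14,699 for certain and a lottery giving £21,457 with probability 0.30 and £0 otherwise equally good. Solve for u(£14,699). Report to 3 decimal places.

First, u(£21,457) = 0.71·u(£50,000) + 0.29·u(£0) = 0.71.
Then u(£14,699) = 0.30·u(£21,457) + 0.70·u(£0) = 0.30·0.71 + 0.70·0.00 = 0.2130.

0.213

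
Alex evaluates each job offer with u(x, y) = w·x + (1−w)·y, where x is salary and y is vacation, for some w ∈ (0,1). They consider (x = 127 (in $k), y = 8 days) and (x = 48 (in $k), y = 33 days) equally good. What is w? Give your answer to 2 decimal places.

Indifference: w·127 + (1−w)·8 = w·48 + (1−w)·33.
Rearranging, 79·w − 25·(1−w) = 0.
Hence w = 25/(79+25) = 25/104 = 0.24.

w = 0.24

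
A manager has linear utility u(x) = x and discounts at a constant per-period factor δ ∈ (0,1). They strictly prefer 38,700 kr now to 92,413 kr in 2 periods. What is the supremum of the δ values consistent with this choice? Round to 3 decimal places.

δ < 0.647

Comparing present values: 38700 > δ^2·92413.
So δ^2 < 38700/92413 = 0.41877; taking the square root of both positive sides preserves the inequality.
δ < 0.41877^(1/2) = 0.647.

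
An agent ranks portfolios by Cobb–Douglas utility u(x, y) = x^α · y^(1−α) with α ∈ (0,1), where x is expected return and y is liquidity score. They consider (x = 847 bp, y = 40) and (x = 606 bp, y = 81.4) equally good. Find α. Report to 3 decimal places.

α ≈ 0.680

The Cobb–Douglas utilities coincide, so 847^α·40^(1−α) = 606^α·81.4^(1−α).
(847/606)^α = (81.4/40)^(1−α); take logs: α·ln(847/606) = (1−α)·ln(81.4/40), i.e. α·0.334821 = (1−α)·0.710496.
So α/(1−α) = (0.710496)/(0.334821) = 2.122017, and α = 2.122017/3.122017 ≈ 0.680.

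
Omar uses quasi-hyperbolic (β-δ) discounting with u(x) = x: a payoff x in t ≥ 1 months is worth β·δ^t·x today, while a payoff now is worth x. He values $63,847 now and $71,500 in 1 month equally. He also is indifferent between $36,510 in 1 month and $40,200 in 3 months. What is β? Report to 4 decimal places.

β ≈ 0.9370

The second indifference involves only future payoffs, so β cancels: β·δ^1·36510 = β·δ^3·40200, giving δ^2 = 36510/40200 = 0.90821, so δ = 0.95300.
Substituting δ into 63847 = β·δ·71500: β = 63847/(68139.498) ≈ 0.9370.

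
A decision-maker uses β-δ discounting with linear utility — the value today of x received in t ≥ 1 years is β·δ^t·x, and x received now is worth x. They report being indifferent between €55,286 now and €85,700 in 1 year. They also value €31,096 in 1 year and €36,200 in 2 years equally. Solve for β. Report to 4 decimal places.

From the later pair, β·δ^1·31096 = β·δ^2·36200; dividing through, δ = 31096/36200 = 0.85901.
The first indifference: 55286 = β·δ·85700, so β = 55286/(δ·85700) = 55286/(0.85901·85700) ≈ 0.7510.

β ≈ 0.7510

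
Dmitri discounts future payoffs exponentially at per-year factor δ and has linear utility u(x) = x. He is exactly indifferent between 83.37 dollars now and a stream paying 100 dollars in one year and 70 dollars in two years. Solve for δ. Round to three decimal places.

Present value of the stream is 100·δ + 70·δ². Indifference gives 100δ + 70δ² = 83.37.
So 70δ² + 100δ − 83.37 = 0.
By the quadratic formula (taking the positive root), δ = (−100 + √33343.60) / 140 ≈ 0.590.

δ ≈ 0.590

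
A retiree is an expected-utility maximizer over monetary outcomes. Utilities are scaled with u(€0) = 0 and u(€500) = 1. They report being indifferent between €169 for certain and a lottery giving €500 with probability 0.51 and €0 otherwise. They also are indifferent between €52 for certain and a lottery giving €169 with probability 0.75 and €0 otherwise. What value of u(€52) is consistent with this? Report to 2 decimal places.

0.38

From the first indifference, u(€169) = 0.51·u(€500) + 0.49·u(€0) = 0.51·1 + 0.49·0 = 0.51.
Chaining: u(€52) = 0.75·0.51 + 0.25·0.00 = 0.3825.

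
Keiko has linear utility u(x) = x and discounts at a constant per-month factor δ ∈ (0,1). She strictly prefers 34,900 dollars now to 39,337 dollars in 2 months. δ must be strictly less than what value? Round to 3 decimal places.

δ < 0.942

Comparing present values: 34900 > δ^2·39337.
So δ^2 < 34900/39337 = 0.88721; taking the square root of both positive sides preserves the inequality.
δ < 0.88721^(1/2) = 0.942.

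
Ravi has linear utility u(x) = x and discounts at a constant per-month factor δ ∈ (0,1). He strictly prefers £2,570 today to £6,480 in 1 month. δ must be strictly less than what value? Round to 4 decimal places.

δ < 0.3966

Comparing present values: 2570 > δ·6480.
Dividing through by 6480 gives δ < 0.39660.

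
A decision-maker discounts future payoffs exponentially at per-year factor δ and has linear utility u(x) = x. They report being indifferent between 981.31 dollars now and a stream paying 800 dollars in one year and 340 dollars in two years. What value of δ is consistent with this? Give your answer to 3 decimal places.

Present value of the stream is 800·δ + 340·δ². Indifference gives 800δ + 340δ² = 981.31.
So 340δ² + 800δ − 981.31 = 0.
The positive root is δ = [−800 + √(800² + 4·340·981.31)] / (2·340) = (−800 + 1405.198)/680 ≈ 0.890.

δ ≈ 0.890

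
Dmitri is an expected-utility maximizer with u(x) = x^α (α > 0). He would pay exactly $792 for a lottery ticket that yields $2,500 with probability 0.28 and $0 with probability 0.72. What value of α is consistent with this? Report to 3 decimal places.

α ≈ 1.107

Since u(0) = 0, the lottery's EU is 0.28·2500^α.
Equating: 792^α = 0.28·2500^α, i.e. 0.3168^α = 0.28.
α = ln(0.28) / ln(792/2500) = -1.272966/-1.149485 ≈ 1.107.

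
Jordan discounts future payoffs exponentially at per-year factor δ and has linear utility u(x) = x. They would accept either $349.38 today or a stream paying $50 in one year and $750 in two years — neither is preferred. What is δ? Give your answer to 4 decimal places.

δ ≈ 0.6500

The stream is worth 50δ + 750δ² today, so 50δ + 750δ² = 349.38.
Rearranged: 750δ² + 50δ − 349.38 = 0.
δ = (−50 + √(50² + 4·750·349.38)) / (2·750) = (−50 + √1050640.00) / 1500 ≈ 0.6500.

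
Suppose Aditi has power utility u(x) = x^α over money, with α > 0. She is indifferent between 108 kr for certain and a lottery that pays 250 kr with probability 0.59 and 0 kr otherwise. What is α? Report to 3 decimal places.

α ≈ 0.629

The lottery's expected utility is 0.59·u(250) + 0.41·u(0) = 0.59·250^α (since u(0) = 0 for α > 0).
Indifference: 108^α = 0.59·250^α, so (108/250)^α = 0.59.
α = ln(0.59) / ln(108/250) = -0.527633/-0.839330 ≈ 0.629.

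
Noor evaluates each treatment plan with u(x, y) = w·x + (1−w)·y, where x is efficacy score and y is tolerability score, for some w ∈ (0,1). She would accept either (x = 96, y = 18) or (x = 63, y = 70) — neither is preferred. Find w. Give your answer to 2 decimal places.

w = 0.61

Indifference: w·96 + (1−w)·18 = w·63 + (1−w)·70.
Rearranging, 33·w − 52·(1−w) = 0.
So w/(1−w) = 52/33 = 1.5758, giving w = 52/(33+52) = 0.61.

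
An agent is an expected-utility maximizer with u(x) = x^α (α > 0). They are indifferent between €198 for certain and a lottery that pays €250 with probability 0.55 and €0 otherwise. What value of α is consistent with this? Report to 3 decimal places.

α ≈ 2.564

The lottery's expected utility is 0.55·u(250) + 0.45·u(0) = 0.55·250^α (since u(0) = 0 for α > 0).
Indifference: 198^α = 0.55·250^α, so (198/250)^α = 0.55.
α = ln(0.55) / ln(198/250) = -0.597837/-0.233194 ≈ 2.564.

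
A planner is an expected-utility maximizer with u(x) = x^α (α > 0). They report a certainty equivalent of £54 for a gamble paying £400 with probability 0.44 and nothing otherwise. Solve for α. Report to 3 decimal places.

Since u(0) = 0, the lottery's EU is 0.44·400^α.
Indifference: 54^α = 0.44·400^α, so (54/400)^α = 0.44.
Taking logs: α·ln(54/400) = ln(0.44), so α = -0.820981 / -2.002481 ≈ 0.410.

α ≈ 0.410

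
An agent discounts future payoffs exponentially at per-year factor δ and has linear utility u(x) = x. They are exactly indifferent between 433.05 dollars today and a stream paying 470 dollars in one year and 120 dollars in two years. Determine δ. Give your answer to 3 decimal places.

δ ≈ 0.770

The stream is worth 470δ + 120δ² today, so 470δ + 120δ² = 433.05.
Rearranged: 120δ² + 470δ − 433.05 = 0.
By the quadratic formula (taking the positive root), δ = (−470 + √428764.00) / 240 ≈ 0.770.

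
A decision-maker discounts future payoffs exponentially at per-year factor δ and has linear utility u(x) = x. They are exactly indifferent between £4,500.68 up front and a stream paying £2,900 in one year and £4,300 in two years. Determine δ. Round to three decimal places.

δ ≈ 0.740

Present value of the stream is 2900·δ + 4300·δ². Indifference gives 2900δ + 4300δ² = 4500.68.
Rearranged: 4300δ² + 2900δ − 4500.68 = 0.
The positive root is δ = [−2900 + √(2900² + 4·4300·4500.68)] / (2·4300) = (−2900 + 9264.000)/8600 ≈ 0.740.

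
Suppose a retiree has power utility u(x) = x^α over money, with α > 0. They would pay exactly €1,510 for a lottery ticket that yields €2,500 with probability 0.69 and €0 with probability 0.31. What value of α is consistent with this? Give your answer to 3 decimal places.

α ≈ 0.736

Since u(0) = 0, the lottery's EU is 0.69·2500^α.
Indifference: 1510^α = 0.69·2500^α, so (1510/2500)^α = 0.69.
α = ln(0.69) / ln(1510/2500) = -0.371064/-0.504181 ≈ 0.736.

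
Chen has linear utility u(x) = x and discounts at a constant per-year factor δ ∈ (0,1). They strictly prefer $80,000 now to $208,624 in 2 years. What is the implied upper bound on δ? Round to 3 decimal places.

δ < 0.619

Under u(x) = x this choice says 80000 > δ^2·208624.
Dividing by 208624: δ^2 < 0.38346. Both sides are positive, so the square root keeps the direction.
δ < 0.38346^(1/2) = 0.619.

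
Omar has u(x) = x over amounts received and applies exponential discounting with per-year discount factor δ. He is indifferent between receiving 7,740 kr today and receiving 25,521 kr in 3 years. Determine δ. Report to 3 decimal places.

δ ≈ 0.672

Equating discounted utilities: u(7740) = δ^3·u(25521) ⇒ δ^3 = u(7740)/u(25521).
With u(x) = x: δ^3 = 7740/25521 = 0.30328.
Hence δ = (0.30328)^(1/3) = 0.67186.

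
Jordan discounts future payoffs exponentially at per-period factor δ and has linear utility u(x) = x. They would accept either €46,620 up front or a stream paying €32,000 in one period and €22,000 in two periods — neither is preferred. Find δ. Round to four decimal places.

The stream is worth 32000δ + 22000δ² today, so 32000δ + 22000δ² = 46620.
Rearranged: 22000δ² + 32000δ − 46620 = 0.
δ = (−32000 + √(32000² + 4·22000·46620)) / (2·22000) = (−32000 + √5126560000.00) / 44000 ≈ 0.9000.

δ ≈ 0.9000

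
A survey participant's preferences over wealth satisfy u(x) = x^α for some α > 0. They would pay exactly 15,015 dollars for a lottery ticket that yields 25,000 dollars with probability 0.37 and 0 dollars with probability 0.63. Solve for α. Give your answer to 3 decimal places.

α ≈ 1.950

The lottery's expected utility is 0.37·u(25000) + 0.63·u(0) = 0.37·25000^α (since u(0) = 0 for α > 0).
Setting u(15015) equal to that: 15015^α = 0.37·25000^α ⇒ (15015/25000)^α = 0.37.
Take logs: α = ln 0.37 / ln(15015/25000) ≈ 1.95018.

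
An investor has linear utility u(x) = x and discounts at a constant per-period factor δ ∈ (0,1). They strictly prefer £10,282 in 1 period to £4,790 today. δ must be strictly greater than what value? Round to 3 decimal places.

δ > 0.466

Comparing present values: 4790 < δ·10282.
Dividing through by 10282 gives δ > 0.46586.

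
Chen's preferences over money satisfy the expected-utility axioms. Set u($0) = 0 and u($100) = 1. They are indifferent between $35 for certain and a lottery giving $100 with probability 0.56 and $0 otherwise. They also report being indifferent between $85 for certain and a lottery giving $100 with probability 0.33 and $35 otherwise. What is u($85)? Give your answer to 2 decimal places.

0.71

The first gamble pins u($35): it must equal 0.56·1 + 0.44·0 = 0.56.
Then u($85) = 0.33·u($100) + 0.67·u($35) = 0.33·1.00 + 0.67·0.56 = 0.7052.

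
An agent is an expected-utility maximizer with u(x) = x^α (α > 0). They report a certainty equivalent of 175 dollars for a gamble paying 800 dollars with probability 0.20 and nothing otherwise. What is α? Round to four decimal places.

α ≈ 1.0590

Since u(0) = 0, the lottery's EU is 0.20·800^α.
Equating: 175^α = 0.20·800^α, i.e. 0.2188^α = 0.20.
Take logs: α = ln 0.20 / ln(175/800) ≈ 1.058962.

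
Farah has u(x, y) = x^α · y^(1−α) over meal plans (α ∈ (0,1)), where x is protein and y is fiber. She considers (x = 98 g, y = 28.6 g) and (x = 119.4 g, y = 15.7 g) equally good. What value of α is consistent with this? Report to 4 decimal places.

The Cobb–Douglas utilities coincide, so 98^α·28.6^(1−α) = 119.4^α·15.7^(1−α).
Taking logs: α·ln 98 + (1−α)·ln 28.6 = α·ln 119.4 + (1−α)·ln 15.7, i.e. α·-0.1975117 = (1−α)·-0.5997460.
Thus α·(-0.7972577) = -0.5997460, so α = -0.5997460/-0.7972577 ≈ 0.7523.

α ≈ 0.7523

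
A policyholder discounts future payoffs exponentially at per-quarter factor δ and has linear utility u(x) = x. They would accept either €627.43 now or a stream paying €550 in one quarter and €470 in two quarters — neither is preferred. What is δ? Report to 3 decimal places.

δ ≈ 0.710

Present value of the stream is 550·δ + 470·δ². Indifference gives 550δ + 470δ² = 627.43.
That is, 470δ² + 550δ − 627.43 = 0, a quadratic in δ.
By the quadratic formula (taking the positive root), δ = (−550 + √1482068.40) / 940 ≈ 0.710.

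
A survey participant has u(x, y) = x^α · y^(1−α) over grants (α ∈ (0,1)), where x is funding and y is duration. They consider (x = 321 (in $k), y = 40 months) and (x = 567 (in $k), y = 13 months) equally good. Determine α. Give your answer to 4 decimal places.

Indifference: 321^α · 40^(1−α) = 567^α · 13^(1−α).
(321/567)^α = (13/40)^(1−α); take logs: α·ln(321/567) = (1−α)·ln(13/40), i.e. α·-0.5689182 = (1−α)·-1.1239301.
With A = -0.5689182 and B = -1.1239301: α·A = (1−α)·B, so α = B/(A+B) = -1.1239301/-1.6928483 ≈ 0.6639.

α ≈ 0.6639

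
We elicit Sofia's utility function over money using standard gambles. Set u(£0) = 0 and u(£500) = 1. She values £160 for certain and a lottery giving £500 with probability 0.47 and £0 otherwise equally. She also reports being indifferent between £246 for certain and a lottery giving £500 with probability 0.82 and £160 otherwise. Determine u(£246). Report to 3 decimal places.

0.905

The first gamble pins u(£160): it must equal 0.47·1 + 0.53·0 = 0.47.
Then u(£246) = 0.82·u(£500) + 0.18·u(£160) = 0.82·1.00 + 0.18·0.47 = 0.9046.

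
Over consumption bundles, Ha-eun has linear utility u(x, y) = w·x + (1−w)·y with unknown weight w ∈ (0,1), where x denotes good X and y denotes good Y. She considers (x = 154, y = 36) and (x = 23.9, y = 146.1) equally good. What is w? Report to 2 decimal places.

u(154,36) = u(23.9,146.1) means w·154 + (1−w)·36 = w·23.9 + (1−w)·146.1.
Rearranging, 130.1·w − 110.1·(1−w) = 0.
Hence w = 110.1/(130.1+110.1) = 110.1/240.2 = 0.46.

w = 0.46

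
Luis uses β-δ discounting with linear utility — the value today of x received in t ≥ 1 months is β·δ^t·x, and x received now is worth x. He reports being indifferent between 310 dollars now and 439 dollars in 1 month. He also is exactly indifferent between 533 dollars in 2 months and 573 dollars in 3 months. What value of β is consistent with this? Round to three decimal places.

The second indifference involves only future payoffs, so β cancels: β·δ^2·533 = β·δ^3·573, giving δ = 533/573 = 0.93019.
Now use the now-vs-future pair: 310 = β·δ·439 gives β = 310/(0.93019·439) ≈ 0.759.

β ≈ 0.759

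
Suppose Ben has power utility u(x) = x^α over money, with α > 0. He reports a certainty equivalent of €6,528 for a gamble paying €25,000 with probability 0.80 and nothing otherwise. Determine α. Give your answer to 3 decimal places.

The lottery's expected utility is 0.80·u(25000) + 0.20·u(0) = 0.80·25000^α (since u(0) = 0 for α > 0).
Equating: 6528^α = 0.80·25000^α, i.e. 0.2611^α = 0.80.
Taking logs: α·ln(6528/25000) = ln(0.80), so α = -0.223144 / -1.342775 ≈ 0.166.

α ≈ 0.166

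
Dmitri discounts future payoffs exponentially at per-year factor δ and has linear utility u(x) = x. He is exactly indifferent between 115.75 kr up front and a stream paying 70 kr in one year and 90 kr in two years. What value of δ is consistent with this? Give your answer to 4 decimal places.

δ ≈ 0.8100

Equating present values: 115.75 = 70δ + 90δ².
So 90δ² + 70δ − 115.75 = 0.
δ = (−70 + √(70² + 4·90·115.75)) / (2·90) = (−70 + √46570.00) / 180 ≈ 0.8100.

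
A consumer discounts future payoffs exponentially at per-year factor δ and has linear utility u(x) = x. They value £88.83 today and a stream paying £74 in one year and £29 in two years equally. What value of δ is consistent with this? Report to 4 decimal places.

The stream is worth 74δ + 29δ² today, so 74δ + 29δ² = 88.83.
So 29δ² + 74δ − 88.83 = 0.
The positive root is δ = [−74 + √(74² + 4·29·88.83)] / (2·29) = (−74 + 125.620)/58 ≈ 0.8900.

δ ≈ 0.8900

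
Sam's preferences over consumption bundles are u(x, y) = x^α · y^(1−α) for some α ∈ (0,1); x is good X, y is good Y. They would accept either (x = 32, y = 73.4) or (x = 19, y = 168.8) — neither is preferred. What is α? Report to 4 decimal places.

α ≈ 0.6150

The Cobb–Douglas utilities coincide, so 32^α·73.4^(1−α) = 19^α·168.8^(1−α).
(32/19)^α = (168.8/73.4)^(1−α); take logs: α·ln(32/19) = (1−α)·ln(168.8/73.4), i.e. α·0.5212969 = (1−α)·0.8327906.
So α/(1−α) = (0.8327906)/(0.5212969) = 1.5975361, and α = 1.5975361/2.5975361 ≈ 0.6150.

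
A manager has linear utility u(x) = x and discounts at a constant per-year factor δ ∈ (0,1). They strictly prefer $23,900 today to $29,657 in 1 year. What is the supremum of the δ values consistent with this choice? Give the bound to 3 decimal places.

δ < 0.806

Comparing present values: 23900 > δ·29657.
So δ < 23900/29657 = 0.80588.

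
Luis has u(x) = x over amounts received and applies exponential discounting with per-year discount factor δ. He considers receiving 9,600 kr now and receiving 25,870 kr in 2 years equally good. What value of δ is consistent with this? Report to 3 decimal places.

Indifference means u(9600) = δ^2 · u(25870), so δ^2 = u(9600)/u(25870).
With u(x) = x: δ^2 = 9600/25870 = 0.37109.
So δ = 0.37109^(1/2) ≈ 0.609.

δ ≈ 0.609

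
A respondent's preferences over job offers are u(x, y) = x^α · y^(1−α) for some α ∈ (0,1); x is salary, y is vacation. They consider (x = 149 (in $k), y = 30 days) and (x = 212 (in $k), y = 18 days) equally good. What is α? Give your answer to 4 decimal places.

The Cobb–Douglas utilities coincide, so 149^α·30^(1−α) = 212^α·18^(1−α).
Taking logs: α·ln 149 + (1−α)·ln 30 = α·ln 212 + (1−α)·ln 18, i.e. α·-0.3526400 = (1−α)·-0.5108256.
So α/(1−α) = (-0.5108256)/(-0.3526400) = 1.4485753, and α = 1.4485753/2.4485753 ≈ 0.5916.

α ≈ 0.5916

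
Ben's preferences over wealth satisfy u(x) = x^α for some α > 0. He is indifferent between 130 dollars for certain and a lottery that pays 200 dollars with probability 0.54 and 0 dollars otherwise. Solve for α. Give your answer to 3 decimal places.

Since u(0) = 0, the lottery's EU is 0.54·200^α.
Setting u(130) equal to that: 130^α = 0.54·200^α ⇒ (130/200)^α = 0.54.
Taking logs: α·ln(130/200) = ln(0.54), so α = -0.616186 / -0.430783 ≈ 1.430.

α ≈ 1.430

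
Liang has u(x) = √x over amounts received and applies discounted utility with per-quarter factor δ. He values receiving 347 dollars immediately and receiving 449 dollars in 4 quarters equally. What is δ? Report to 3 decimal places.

δ ≈ 0.968

The payoff in 4 quarters is discounted by δ^4, so u(347) = δ^4·u(449) and δ^4 = u(347)/u(449).
Since u(x) = √x, δ^4 = √(347/449) = 0.87911.
So δ = 0.87911^(1/4) ≈ 0.968.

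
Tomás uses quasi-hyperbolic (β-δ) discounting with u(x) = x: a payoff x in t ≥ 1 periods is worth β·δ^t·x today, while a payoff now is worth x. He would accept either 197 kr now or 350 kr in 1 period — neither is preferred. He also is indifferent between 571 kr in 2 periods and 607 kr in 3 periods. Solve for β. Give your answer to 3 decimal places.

From the later pair, β·δ^2·571 = β·δ^3·607; dividing through, δ = 571/607 = 0.94069.
Substituting δ into 197 = β·δ·350: β = 197/(329.242) ≈ 0.598.

β ≈ 0.598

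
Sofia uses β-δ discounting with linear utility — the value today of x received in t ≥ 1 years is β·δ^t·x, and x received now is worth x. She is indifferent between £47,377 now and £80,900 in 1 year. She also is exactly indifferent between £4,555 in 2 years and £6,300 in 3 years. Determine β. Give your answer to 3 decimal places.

Both payoffs in the second observation are in the future, so β drops out: δ^2·4555 = δ^3·6300 ⇒ δ = 4555/6300 = 0.72302.
Substituting δ into 47377 = β·δ·80900: β = 47377/(58491.984) ≈ 0.810.

β ≈ 0.810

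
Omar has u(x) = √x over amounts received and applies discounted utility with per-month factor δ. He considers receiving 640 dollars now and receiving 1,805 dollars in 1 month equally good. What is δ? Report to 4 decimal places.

δ ≈ 0.5955

Equating discounted utilities: u(640) = δ·u(1805) ⇒ δ = u(640)/u(1805).
Since u(x) = √x, δ = √(640/1805) = 0.59546.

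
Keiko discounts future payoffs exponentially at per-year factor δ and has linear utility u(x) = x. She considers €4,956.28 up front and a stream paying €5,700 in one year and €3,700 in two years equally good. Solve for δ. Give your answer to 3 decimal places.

The stream is worth 5700δ + 3700δ² today, so 5700δ + 3700δ² = 4956.28.
Rearranged: 3700δ² + 5700δ − 4956.28 = 0.
δ = (−5700 + √(5700² + 4·3700·4956.28)) / (2·3700) = (−5700 + √105842944.00) / 7400 ≈ 0.620.

δ ≈ 0.620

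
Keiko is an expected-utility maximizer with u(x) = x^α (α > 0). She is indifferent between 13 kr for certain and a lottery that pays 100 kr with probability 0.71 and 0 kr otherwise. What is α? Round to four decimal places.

EU(lottery) = 0.71·100^α + 0.29·0 = 0.71·100^α.
Indifference: 13^α = 0.71·100^α, so (13/100)^α = 0.71.
Take logs: α = ln 0.71 / ln(13/100) ≈ 0.167869.

α ≈ 0.1679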